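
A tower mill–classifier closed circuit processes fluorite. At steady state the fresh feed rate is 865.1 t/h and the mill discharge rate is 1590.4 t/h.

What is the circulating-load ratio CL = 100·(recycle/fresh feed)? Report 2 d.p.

Steady state: M = F + R.
R = M − F = 1590.4 − 865.1 = 725.3 t/h
CL = 100·R/F = 100·725.3/865.1 = 83.84 %

CL = 83.84 %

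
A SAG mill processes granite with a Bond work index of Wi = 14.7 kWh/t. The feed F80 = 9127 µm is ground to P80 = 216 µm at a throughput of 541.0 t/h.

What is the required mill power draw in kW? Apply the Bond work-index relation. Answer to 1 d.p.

W_Bond = 10·Wi·(1/√P₈₀ − 1/√F₈₀)
W = 10·14.7·(1/√216 − 1/√9127) = 10·14.7·(0.057574) = 8.4634 kWh/t
Power = W × throughput = 8.4634 kWh/t × 541.0 t/h = 4578.7 kW

P = 4578.7 kW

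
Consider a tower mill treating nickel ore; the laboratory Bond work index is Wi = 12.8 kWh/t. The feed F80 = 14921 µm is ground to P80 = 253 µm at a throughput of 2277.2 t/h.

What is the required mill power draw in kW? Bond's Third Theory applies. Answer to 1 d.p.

W = 10 Wi (P80^-0.5 − F80^-0.5)
W = 10·12.8·(1/√253 − 1/√14921) = 10·12.8·(0.054683) = 6.9994 kWh/t
Mill draw = 6.9994 × 2277.2 = 15939.1 kW

P = 15939.1 kW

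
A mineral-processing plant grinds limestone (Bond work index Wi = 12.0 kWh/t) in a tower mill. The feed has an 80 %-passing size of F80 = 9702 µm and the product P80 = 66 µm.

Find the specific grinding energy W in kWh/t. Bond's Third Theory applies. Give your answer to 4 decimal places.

W = 10 Wi / √P80 − 10 Wi / √F80
1/√66 = 0.123091;  1/√9702 = 0.010152
W = 10·12.0·(0.123091 − 0.010152) = 13.5527 kWh/t

W = 13.5527 kWh/t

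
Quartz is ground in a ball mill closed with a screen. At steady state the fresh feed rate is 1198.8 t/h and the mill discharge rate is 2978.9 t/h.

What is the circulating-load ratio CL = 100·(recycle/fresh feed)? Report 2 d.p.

Discharge = new feed + return, hence
R = M − F = 2978.9 − 1198.8 = 1780.1 t/h
CL = 100·R/F = 100·1780.1/1198.8 = 148.49 %

CL = 148.49 %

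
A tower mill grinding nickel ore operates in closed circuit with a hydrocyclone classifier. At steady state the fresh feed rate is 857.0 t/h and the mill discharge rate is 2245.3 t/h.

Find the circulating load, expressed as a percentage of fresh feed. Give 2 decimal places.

Discharge = new feed + return, hence
R = M − F = 2245.3 − 857.0 = 1388.3 t/h
CL = 100·R/F = 100·1388.3/857.0 = 162.00 %

CL = 162.00 %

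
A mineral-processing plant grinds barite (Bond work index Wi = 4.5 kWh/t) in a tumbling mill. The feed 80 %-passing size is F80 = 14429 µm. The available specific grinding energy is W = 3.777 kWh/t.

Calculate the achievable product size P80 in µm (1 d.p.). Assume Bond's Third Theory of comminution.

W = 10·Wi·(P80^(-½) − F80^(-½))
1/√P80 = 1/√F80 + W/(10·Wi)
  = 3.7770/(10·4.5) + 1/√14429 = 0.083933 + 0.008325 = 0.092258
P80 = (1/0.092258)² = 10.8391² = 117.49 µm

P80 = 117.5 µm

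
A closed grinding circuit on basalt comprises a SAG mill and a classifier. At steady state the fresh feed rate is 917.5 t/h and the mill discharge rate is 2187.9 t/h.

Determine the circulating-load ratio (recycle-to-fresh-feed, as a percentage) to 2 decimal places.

CL = 138.46 %

Steady state: M = F + R.
R = M − F = 2187.9 − 917.5 = 1270.4 t/h
CL = 100·R/F = 100·1270.4/917.5 = 138.46 %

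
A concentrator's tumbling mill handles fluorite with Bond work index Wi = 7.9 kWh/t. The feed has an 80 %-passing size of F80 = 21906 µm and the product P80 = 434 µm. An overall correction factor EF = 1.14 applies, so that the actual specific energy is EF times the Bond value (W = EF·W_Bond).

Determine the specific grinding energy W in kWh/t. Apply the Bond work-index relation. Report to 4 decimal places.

W = 3.7145 kWh/t

Bond:  W = 10 Wi (1/√P − 1/√F)
1/√434 = 0.048002;  1/√21906 = 0.006756
W = 10·7.9·(0.048002 − 0.006756) = 3.2584 kWh/t
W_actual = 1.14 × 3.2584 = 3.7145 kWh/t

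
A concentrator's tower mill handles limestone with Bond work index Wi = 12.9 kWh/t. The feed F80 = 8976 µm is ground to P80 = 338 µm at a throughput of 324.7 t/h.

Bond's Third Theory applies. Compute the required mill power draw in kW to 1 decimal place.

W = 10 Wi (1/√P80 − 1/√F80)  [Bond]
W = 10·12.9·(1/√338 − 1/√8976) = 10·12.9·(0.043838) = 5.6551 kWh/t
P_mill = W·ṁ = 5.6551·324.7 = 1836.2 kW

P = 1836.2 kW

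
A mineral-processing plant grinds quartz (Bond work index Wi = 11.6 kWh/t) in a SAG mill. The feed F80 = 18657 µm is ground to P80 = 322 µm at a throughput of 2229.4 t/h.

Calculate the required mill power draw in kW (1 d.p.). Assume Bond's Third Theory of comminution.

Bond: W = 10·Wi·(1/√P80 − 1/√F80)
W = 10·11.6·(1/√322 − 1/√18657) = 10·11.6·(0.048407) = 5.6152 kWh/t
Power = W × throughput = 5.6152 kWh/t × 2229.4 t/h = 12518.5 kW

P = 12518.5 kW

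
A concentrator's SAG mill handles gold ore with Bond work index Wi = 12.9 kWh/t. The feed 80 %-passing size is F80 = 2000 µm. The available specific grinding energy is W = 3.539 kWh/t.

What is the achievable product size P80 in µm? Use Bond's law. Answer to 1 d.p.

Bond: W = 10·Wi·(1/√P80 − 1/√F80)
P80^(−½) = W/(10 Wi) + F80^(−½)
  = 3.5390/(10·12.9) + 1/√2000 = 0.027434 + 0.022361 = 0.049795
P80 = (1/0.049795)² = 20.0824² = 403.30 µm

P80 = 403.3 µm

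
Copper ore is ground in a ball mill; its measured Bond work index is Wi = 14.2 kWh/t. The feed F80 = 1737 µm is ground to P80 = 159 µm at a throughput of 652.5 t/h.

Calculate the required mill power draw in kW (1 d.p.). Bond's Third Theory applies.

P = 5124.9 kW

W = 10 Wi (1/√P80 − 1/√F80)  [Bond]
W = 10·14.2·(1/√159 − 1/√1737) = 10·14.2·(0.055311) = 7.8542 kWh/t
Power = W × throughput = 7.8542 kWh/t × 652.5 t/h = 5124.9 kW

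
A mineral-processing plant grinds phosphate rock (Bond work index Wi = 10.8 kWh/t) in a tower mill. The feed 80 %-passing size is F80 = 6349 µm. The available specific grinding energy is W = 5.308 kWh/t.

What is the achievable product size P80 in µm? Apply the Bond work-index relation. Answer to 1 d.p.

P80 = 262.7 µm

W = 10 Wi (P80^-0.5 − F80^-0.5)
⇒ 1/√P80 = W/(10·Wi) + 1/√F80
  = 5.3080/(10·10.8) + 1/√6349 = 0.049148 + 0.012550 = 0.061698
P80 = (1/0.061698)² = 16.2079² = 262.70 µm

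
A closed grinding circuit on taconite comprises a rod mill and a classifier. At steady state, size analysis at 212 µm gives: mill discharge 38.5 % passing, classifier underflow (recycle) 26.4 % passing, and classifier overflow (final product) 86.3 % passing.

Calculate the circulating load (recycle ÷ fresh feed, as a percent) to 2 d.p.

CL = 395.04 %

Classifier node, passing 212 µm:
Fd + Rd = Ru + Fo ⇒ R/F = (o−d)/(d−u)
r = (86.3 − 38.5)/(38.5 − 26.4) = 47.8/12.1 = 3.9504
CL = 100·r = 395.04 %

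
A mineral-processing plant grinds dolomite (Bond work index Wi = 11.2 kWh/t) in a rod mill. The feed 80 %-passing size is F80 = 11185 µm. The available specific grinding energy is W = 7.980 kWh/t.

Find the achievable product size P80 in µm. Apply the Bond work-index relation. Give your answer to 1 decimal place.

P80 = 153.5 µm

W = 10·Wi·(P80^(-½) − F80^(-½))
⇒ 1/√P80 = W/(10 Wi) + 1/√F80
  = 7.9800/(10·11.2) + 1/√11185 = 0.071250 + 0.009455 = 0.080705
P80 = (1/0.080705)² = 12.3907² = 153.53 µm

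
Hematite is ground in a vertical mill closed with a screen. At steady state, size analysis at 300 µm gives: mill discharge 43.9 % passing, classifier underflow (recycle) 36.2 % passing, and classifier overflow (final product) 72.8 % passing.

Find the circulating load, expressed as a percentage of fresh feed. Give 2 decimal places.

CL = 375.32 %

Let r = R/F. Size balance at 300 µm:
(1+r)·d = r·u + o ⇒ r = (o−d)/(d−u)
r = (72.8 − 43.9)/(43.9 − 36.2) = 28.9/7.7 = 3.7532
CL = 100·r = 375.32 %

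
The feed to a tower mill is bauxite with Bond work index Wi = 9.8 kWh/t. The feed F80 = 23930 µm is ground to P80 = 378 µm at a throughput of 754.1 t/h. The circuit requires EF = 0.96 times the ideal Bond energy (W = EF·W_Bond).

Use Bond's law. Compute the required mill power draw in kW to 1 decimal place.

W = 10·Wi·(P80^(-½) − F80^(-½))
W = 10·9.8·(1/√378 − 1/√23930) = 10·9.8·(0.044970) = 4.4071 kWh/t
W_actual = 0.96 × 4.4071 = 4.2308 kWh/t
Mill draw = 4.2308 × 754.1 = 3190.4 kW

P = 3190.4 kW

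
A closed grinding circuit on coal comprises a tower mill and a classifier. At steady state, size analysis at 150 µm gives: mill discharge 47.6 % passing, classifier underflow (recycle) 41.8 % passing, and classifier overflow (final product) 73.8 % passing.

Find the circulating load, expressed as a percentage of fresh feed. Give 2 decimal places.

Mass balance on the −150 µm fraction:
Fd + Rd = Ru + Fo ⇒ R/F = (o−d)/(d−u)
r = (73.8 − 47.6)/(47.6 − 41.8) = 26.2/5.8 = 4.5172
CL = 100·r = 451.72 %

CL = 451.72 %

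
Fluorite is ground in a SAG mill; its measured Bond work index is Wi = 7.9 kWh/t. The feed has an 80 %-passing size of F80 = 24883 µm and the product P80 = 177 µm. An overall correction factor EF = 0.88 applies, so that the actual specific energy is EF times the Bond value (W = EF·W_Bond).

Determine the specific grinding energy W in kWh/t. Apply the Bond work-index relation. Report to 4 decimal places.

W = 10·Wi·[P80^(−½) − F80^(−½)]
1/√177 = 0.075165;  1/√24883 = 0.006339
W = 10·7.9·(0.075165 − 0.006339) = 5.4372 kWh/t
Apply correction: 5.4372 × 0.88 = 4.7847 kWh/t

W = 4.7847 kWh/t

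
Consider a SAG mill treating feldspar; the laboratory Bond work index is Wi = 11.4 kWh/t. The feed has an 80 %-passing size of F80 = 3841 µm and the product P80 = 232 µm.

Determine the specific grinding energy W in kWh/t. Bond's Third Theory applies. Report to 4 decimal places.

W = 10 Wi / √P80 − 10 Wi / √F80
1/√232 = 0.065653;  1/√3841 = 0.016135
W = 10·11.4·(0.065653 − 0.016135) = 5.6450 kWh/t

W = 5.6450 kWh/t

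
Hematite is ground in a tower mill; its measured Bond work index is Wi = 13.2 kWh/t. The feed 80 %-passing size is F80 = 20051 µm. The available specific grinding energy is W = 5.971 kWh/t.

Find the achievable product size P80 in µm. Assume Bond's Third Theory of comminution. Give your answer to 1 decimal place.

P80 = 365.6 µm

W = 10·Wi·(P80^(-½) − F80^(-½))
P80^-0.5 = F80^-0.5 + W/(10 Wi)
  = 5.9710/(10·13.2) + 1/√20051 = 0.045235 + 0.007062 = 0.052297
P80 = (1/0.052297)² = 19.1216² = 365.64 µm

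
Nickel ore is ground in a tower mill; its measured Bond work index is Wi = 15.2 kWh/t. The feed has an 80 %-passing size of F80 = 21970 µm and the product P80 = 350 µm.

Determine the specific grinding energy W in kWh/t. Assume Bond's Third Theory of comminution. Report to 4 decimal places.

W = 10·Wi·(P80^(-½) − F80^(-½))
1/√350 = 0.053452;  1/√21970 = 0.006747
W = 10·15.2·(0.053452 − 0.006747) = 7.0993 kWh/t

W = 7.0993 kWh/t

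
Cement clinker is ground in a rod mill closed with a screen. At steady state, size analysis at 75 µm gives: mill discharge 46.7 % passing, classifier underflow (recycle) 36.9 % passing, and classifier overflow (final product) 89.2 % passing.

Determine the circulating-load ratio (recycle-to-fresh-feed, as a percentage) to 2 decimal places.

CL = 433.67 %

Balance %-passing 75 µm (r = R/F):
d + r·d = r·u + o → r(d−u) = o−d
r = (89.2 − 46.7)/(46.7 − 36.9) = 42.5/9.8 = 4.3367
CL = 100·r = 433.67 %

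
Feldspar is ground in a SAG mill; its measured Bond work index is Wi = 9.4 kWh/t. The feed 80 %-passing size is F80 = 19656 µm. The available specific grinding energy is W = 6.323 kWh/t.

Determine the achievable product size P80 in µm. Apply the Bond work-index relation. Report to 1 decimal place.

P80 = 180.7 µm

Bond:  W = 10 Wi (1/√P − 1/√F)
⇒ 1/√P80 = W/(10·Wi) + 1/√F80
  = 6.3230/(10·9.4) + 1/√19656 = 0.067266 + 0.007133 = 0.074399
P80 = (1/0.074399)² = 13.4411² = 180.66 µm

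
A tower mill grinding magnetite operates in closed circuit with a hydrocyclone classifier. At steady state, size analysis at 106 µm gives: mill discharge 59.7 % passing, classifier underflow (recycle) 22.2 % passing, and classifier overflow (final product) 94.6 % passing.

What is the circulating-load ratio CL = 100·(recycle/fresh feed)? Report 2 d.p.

CL = 93.07 %

Two-product formula at 106 µm:
r = (o − d)/(d − u)
r = (94.6 − 59.7)/(59.7 − 22.2) = 34.9/37.5 = 0.9307
CL = 100·r = 93.07 %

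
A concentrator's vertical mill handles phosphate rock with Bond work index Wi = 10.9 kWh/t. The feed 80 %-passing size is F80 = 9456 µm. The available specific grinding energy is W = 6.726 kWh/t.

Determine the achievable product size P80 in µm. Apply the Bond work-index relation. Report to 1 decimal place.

P80 = 193.0 µm

W_Bond = 10·Wi·(1/√P₈₀ − 1/√F₈₀)
P80^-0.5 = F80^-0.5 + W/(10 Wi)
  = 6.7260/(10·10.9) + 1/√9456 = 0.061706 + 0.010284 = 0.071990
P80 = (1/0.071990)² = 13.8908² = 192.95 µm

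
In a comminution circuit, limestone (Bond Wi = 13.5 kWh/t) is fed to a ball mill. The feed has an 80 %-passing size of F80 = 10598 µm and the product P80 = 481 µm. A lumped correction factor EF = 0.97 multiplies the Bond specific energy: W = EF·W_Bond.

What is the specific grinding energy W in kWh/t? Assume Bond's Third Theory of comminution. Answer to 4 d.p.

W = 4.6988 kWh/t

Bond: W = 10·Wi·(1/√P80 − 1/√F80)
1/√481 = 0.045596;  1/√10598 = 0.009714
W = 10·13.5·(0.045596 − 0.009714) = 4.8441 kWh/t
Apply correction: 4.8441 × 0.97 = 4.6988 kWh/t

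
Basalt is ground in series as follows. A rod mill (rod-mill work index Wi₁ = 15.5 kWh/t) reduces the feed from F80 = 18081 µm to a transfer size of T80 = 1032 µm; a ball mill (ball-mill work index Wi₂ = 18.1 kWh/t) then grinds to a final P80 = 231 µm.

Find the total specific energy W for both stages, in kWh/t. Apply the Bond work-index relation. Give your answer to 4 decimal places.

W = 9.9469 kWh/t

Bond: W = 10·Wi·(1/√P80 − 1/√F80)
Stage 1 (18081→1032 µm, Wi₁=15.5): W₁ = 10·15.5·(0.031129 − 0.007437) = 3.6722 kWh/t
Stage 2 (1032→231 µm, Wi₂=18.1): W₂ = 10·18.1·(0.065795 − 0.031129) = 6.2746 kWh/t
W = W₁ + W₂ = 3.6722 + 6.2746 = 9.9469 kWh/t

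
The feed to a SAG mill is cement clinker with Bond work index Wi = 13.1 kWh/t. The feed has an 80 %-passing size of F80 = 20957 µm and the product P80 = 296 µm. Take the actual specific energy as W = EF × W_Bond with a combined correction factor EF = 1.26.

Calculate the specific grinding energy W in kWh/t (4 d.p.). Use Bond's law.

W = 10 Wi / √P80 − 10 Wi / √F80
1/√296 = 0.058124;  1/√20957 = 0.006908
W = 10·13.1·(0.058124 − 0.006908) = 6.7093 kWh/t
Corrected W = EF·W_Bond = 1.26·6.7093 = 8.4537 kWh/t

W = 8.4537 kWh/t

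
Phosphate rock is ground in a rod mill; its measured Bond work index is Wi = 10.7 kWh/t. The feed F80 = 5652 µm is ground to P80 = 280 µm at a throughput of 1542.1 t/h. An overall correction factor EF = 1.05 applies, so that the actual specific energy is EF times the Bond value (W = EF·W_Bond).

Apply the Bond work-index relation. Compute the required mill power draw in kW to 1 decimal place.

W_Bond = 10·Wi·(1/√P₈₀ − 1/√F₈₀)
W = 10·10.7·(1/√280 − 1/√5652) = 10·10.7·(0.046460) = 4.9712 kWh/t
Corrected W = EF·W_Bond = 1.05·4.9712 = 5.2198 kWh/t
P_mill = W·ṁ = 5.2198·1542.1 = 8049.4 kW

P = 8049.4 kW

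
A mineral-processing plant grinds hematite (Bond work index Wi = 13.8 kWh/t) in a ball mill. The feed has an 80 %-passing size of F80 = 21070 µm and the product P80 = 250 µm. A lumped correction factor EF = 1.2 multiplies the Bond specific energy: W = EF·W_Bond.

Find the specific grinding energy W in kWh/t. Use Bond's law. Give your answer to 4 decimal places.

W = 9.3326 kWh/t

W = 10·Wi·(P80^(-½) − F80^(-½))
1/√250 = 0.063246;  1/√21070 = 0.006889
W = 10·13.8·(0.063246 − 0.006889) = 7.7772 kWh/t
With EF = 1.2: W = 7.7772·1.2 = 9.3326 kWh/t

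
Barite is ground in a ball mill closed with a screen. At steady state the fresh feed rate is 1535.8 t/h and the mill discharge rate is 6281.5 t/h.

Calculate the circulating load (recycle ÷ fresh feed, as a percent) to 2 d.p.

CL = 309.01 %

Steady state: M = F + R.
R = M − F = 6281.5 − 1535.8 = 4745.7 t/h
CL = 100·R/F = 100·4745.7/1535.8 = 309.01 %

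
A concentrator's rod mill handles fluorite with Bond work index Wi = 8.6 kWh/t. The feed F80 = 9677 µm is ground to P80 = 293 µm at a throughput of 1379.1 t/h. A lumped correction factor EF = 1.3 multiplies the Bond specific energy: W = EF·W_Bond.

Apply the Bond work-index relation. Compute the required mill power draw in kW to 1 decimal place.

P = 7440.1 kW

W = 10·Wi·(P80^(-½) − F80^(-½))
W = 10·8.6·(1/√293 − 1/√9677) = 10·8.6·(0.048255) = 4.1499 kWh/t
With EF = 1.3: W = 4.1499·1.3 = 5.3949 kWh/t
Mill draw = 5.3949 × 1379.1 = 7440.1 kW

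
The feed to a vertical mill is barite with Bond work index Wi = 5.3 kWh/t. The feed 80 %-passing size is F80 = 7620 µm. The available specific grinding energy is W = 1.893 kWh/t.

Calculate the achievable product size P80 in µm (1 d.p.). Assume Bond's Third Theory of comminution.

W = 10 Wi / √P80 − 10 Wi / √F80
P80^-0.5 = F80^-0.5 + W/(10 Wi)
  = 1.8930/(10·5.3) + 1/√7620 = 0.035717 + 0.011456 = 0.047173
P80 = (1/0.047173)² = 21.1987² = 449.38 µm

P80 = 449.4 µm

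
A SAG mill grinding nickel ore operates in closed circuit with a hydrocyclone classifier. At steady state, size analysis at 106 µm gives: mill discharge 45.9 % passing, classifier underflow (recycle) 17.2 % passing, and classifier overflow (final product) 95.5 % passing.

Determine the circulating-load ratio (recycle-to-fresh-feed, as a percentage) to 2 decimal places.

CL = 172.82 %

Let r = R/F. Size balance at 106 µm:
d + r·d = r·u + o → r(d−u) = o−d
r = (95.5 − 45.9)/(45.9 − 17.2) = 49.6/28.7 = 1.7282
CL = 100·r = 172.82 %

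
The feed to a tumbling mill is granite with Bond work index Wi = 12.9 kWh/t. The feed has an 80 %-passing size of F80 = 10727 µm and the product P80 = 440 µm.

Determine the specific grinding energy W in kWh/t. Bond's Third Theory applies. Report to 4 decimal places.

W = 4.9043 kWh/t

W = 10 Wi (P80^-0.5 − F80^-0.5)
1/√440 = 0.047673;  1/√10727 = 0.009655
W = 10·12.9·(0.047673 − 0.009655) = 4.9043 kWh/t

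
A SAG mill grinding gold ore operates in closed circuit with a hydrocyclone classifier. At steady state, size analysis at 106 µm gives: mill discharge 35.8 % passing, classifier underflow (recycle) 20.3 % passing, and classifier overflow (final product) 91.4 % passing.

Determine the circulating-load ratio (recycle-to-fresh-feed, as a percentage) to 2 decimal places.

CL = 358.71 %

Two-product formula at 106 µm:
(1+r)·d = r·u + o ⇒ r = (o−d)/(d−u)
r = (91.4 − 35.8)/(35.8 − 20.3) = 55.6/15.5 = 3.5871
CL = 100·r = 358.71 %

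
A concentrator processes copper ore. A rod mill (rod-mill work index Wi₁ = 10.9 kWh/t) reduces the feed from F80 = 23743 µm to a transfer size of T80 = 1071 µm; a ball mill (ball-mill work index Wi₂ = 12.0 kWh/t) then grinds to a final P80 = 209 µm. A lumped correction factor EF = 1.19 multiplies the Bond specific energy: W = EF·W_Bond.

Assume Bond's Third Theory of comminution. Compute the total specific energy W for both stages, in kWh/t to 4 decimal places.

W_Bond = 10·Wi·(1/√P₈₀ − 1/√F₈₀)
Stage 1 (23743→1071 µm, Wi₁=10.9): W₁ = 10·10.9·(0.030557 − 0.006490) = 2.6233 kWh/t
Stage 2 (1071→209 µm, Wi₂=12.0): W₂ = 10·12.0·(0.069171 − 0.030557) = 4.6338 kWh/t
W = W₁ + W₂ = 2.6233 + 4.6338 = 7.2571 kWh/t
W_actual = 1.19 × 7.2571 = 8.6359 kWh/t

W = 8.6359 kWh/t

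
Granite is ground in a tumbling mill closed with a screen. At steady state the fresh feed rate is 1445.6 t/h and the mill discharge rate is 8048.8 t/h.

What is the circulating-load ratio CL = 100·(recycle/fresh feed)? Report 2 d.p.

CL = 456.78 %

Discharge = new feed + return, hence
R = M − F = 8048.8 − 1445.6 = 6603.2 t/h
CL = 100·R/F = 100·6603.2/1445.6 = 456.78 %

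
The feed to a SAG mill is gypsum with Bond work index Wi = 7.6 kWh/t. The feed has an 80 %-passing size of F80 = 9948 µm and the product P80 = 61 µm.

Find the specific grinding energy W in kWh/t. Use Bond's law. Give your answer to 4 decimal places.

W = 8.9688 kWh/t

W = 10 Wi (1/√P80 − 1/√F80)  [Bond]
1/√61 = 0.128037;  1/√9948 = 0.010026
W = 10·7.6·(0.128037 − 0.010026) = 8.9688 kWh/t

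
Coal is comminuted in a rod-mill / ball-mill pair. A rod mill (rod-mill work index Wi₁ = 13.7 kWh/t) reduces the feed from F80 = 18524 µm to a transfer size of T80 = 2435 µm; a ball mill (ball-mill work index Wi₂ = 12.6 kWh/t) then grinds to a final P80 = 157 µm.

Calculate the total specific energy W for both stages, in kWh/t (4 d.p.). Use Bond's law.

W = 9.2722 kWh/t

W = 10·Wi·(P80^(-½) − F80^(-½))
Stage 1 (18524→2435 µm, Wi₁=13.7): W₁ = 10·13.7·(0.020265 − 0.007347) = 1.7697 kWh/t
Stage 2 (2435→157 µm, Wi₂=12.6): W₂ = 10·12.6·(0.079809 − 0.020265) = 7.5025 kWh/t
W = W₁ + W₂ = 1.7697 + 7.5025 = 9.2722 kWh/t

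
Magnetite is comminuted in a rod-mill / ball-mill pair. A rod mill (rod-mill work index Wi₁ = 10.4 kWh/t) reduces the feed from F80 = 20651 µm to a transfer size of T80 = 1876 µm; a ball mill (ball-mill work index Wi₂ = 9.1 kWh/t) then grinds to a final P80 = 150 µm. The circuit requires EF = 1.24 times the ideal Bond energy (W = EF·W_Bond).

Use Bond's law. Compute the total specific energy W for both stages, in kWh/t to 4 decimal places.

W = 8.6881 kWh/t

W_Bond = 10·Wi·(1/√P₈₀ − 1/√F₈₀)
Stage 1 (20651→1876 µm, Wi₁=10.4): W₁ = 10·10.4·(0.023088 − 0.006959) = 1.6774 kWh/t
Stage 2 (1876→150 µm, Wi₂=9.1): W₂ = 10·9.1·(0.081650 − 0.023088) = 5.3291 kWh/t
W = W₁ + W₂ = 1.6774 + 5.3291 = 7.0066 kWh/t
Corrected W = EF·W_Bond = 1.24·7.0066 = 8.6881 kWh/t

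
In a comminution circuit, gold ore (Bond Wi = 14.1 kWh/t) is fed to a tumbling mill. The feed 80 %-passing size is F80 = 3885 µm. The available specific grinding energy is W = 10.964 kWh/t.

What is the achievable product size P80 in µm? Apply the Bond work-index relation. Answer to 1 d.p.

W = 10 Wi (1/√P80 − 1/√F80)  [Bond]
P80^(−½) = W/(10 Wi) + F80^(−½)
  = 10.9640/(10·14.1) + 1/√3885 = 0.077759 + 0.016044 = 0.093803
P80 = (1/0.093803)² = 10.6607² = 113.65 µm

P80 = 113.7 µm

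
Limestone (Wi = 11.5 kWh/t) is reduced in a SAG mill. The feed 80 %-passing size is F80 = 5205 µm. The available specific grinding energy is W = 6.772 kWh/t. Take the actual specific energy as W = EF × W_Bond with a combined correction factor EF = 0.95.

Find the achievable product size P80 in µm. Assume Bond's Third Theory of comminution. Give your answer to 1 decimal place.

P80 = 173.8 µm

W_Bond = 10·Wi·(1/√P₈₀ − 1/√F₈₀)
W_Bond = W / EF = 6.772 / 0.95 = 7.1284 kWh/t
1/√P80 = 1/√F80 + W_Bond/(10·Wi)
  = 7.1284/(10·11.5) + 1/√5205 = 0.061986 + 0.013861 = 0.075847
P80 = (1/0.075847)² = 13.1844² = 173.83 µm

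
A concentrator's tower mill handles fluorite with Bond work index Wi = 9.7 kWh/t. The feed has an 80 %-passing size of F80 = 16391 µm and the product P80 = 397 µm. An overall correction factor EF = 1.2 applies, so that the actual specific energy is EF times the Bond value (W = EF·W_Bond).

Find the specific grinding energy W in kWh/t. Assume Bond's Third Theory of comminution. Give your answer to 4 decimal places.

W = 10 Wi (1/√P80 − 1/√F80)  [Bond]
1/√397 = 0.050189;  1/√16391 = 0.007811
W = 10·9.7·(0.050189 − 0.007811) = 4.1106 kWh/t
Apply correction: 4.1106 × 1.2 = 4.9328 kWh/t

W = 4.9328 kWh/t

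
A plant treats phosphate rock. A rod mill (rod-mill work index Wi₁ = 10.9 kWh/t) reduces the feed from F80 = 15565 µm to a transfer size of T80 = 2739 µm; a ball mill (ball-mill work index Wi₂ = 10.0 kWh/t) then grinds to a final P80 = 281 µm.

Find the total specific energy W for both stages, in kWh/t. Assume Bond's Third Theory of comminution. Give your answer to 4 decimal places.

Bond: W = 10·Wi·(1/√P80 − 1/√F80)
Stage 1 (15565→2739 µm, Wi₁=10.9): W₁ = 10·10.9·(0.019108 − 0.008015) = 1.2090 kWh/t
Stage 2 (2739→281 µm, Wi₂=10.0): W₂ = 10·10.0·(0.059655 − 0.019108) = 4.0547 kWh/t
W = W₁ + W₂ = 1.2090 + 4.0547 = 5.2638 kWh/t

W = 5.2638 kWh/t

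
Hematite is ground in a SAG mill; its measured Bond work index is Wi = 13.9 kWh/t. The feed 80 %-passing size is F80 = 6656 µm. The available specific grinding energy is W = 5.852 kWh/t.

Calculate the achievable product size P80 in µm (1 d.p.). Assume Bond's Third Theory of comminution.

W = 10 Wi (1/√P80 − 1/√F80)  [Bond]
P80^(−½) = W/(10 Wi) + F80^(−½)
  = 5.8520/(10·13.9) + 1/√6656 = 0.042101 + 0.012257 = 0.054358
P80 = (1/0.054358)² = 18.3966² = 338.43 µm

P80 = 338.4 µm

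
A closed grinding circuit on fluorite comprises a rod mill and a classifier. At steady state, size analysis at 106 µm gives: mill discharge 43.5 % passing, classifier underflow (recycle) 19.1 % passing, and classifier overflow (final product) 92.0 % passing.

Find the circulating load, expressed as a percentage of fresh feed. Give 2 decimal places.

CL = 198.77 %

Two-product formula at 106 µm:
d + r·d = r·u + o → r(d−u) = o−d
r = (92.0 − 43.5)/(43.5 − 19.1) = 48.5/24.4 = 1.9877
CL = 100·r = 198.77 %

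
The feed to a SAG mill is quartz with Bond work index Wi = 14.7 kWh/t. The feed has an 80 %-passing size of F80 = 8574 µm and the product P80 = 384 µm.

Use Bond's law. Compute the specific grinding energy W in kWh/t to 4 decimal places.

W = 5.9140 kWh/t

W = 10 Wi (1/√P80 − 1/√F80)  [Bond]
1/√384 = 0.051031;  1/√8574 = 0.010800
W = 10·14.7·(0.051031 − 0.010800) = 5.9140 kWh/t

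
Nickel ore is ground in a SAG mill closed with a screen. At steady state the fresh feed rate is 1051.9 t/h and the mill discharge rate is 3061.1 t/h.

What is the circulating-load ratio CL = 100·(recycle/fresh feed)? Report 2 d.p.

CL = 191.01 %

Discharge = new feed + return, hence
R = M − F = 3061.1 − 1051.9 = 2009.2 t/h
CL = 100·R/F = 100·2009.2/1051.9 = 191.01 %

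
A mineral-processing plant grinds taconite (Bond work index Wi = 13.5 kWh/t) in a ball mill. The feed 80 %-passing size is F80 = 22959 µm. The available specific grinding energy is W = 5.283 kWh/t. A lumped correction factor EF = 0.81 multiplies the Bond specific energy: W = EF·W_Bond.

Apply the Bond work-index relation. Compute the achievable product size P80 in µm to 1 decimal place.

P80 = 331.6 µm

W_Bond = 10·Wi·(1/√P₈₀ − 1/√F₈₀)
W_Bond = W / EF = 5.283 / 0.81 = 6.5222 kWh/t
P80^(−½) = W_Bond/(10 Wi) + F80^(−½)
  = 6.5222/(10·13.5) + 1/√22959 = 0.048313 + 0.006600 = 0.054912
P80 = (1/0.054912)² = 18.2108² = 331.63 µm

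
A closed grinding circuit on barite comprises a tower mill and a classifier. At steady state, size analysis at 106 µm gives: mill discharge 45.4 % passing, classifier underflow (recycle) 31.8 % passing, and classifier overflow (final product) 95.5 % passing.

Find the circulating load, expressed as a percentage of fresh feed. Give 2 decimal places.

Balance %-passing 106 µm (r = R/F):
(1+r)·d = r·u + o ⇒ r = (o−d)/(d−u)
r = (95.5 − 45.4)/(45.4 − 31.8) = 50.1/13.6 = 3.6838
CL = 100·r = 368.38 %

CL = 368.38 %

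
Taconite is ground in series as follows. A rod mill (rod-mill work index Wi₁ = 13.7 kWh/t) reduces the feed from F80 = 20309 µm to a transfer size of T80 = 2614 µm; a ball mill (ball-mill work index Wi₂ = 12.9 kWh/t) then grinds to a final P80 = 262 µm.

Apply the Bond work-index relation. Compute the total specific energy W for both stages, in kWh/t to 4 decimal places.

W = 10 Wi (P80^-0.5 − F80^-0.5)
Stage 1 (20309→2614 µm, Wi₁=13.7): W₁ = 10·13.7·(0.019559 − 0.007017) = 1.7182 kWh/t
Stage 2 (2614→262 µm, Wi₂=12.9): W₂ = 10·12.9·(0.061780 − 0.019559) = 5.4465 kWh/t
W = W₁ + W₂ = 1.7182 + 5.4465 = 7.1648 kWh/t

W = 7.1648 kWh/t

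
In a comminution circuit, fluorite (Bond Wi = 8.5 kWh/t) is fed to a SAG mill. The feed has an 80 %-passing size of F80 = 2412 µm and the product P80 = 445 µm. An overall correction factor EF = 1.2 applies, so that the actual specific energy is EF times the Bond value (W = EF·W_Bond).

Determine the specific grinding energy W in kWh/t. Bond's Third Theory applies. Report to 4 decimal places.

W = 2.7584 kWh/t

W = 10 Wi (1/√P80 − 1/√F80)  [Bond]
1/√445 = 0.047405;  1/√2412 = 0.020362
W = 10·8.5·(0.047405 − 0.020362) = 2.2987 kWh/t
With EF = 1.2: W = 2.2987·1.2 = 2.7584 kWh/t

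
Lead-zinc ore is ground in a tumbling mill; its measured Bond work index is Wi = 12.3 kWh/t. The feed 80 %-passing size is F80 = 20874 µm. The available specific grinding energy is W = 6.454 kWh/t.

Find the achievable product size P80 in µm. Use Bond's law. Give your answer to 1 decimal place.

Bond:  W = 10 Wi (1/√P − 1/√F)
P80^-0.5 = F80^-0.5 + W/(10 Wi)
  = 6.4540/(10·12.3) + 1/√20874 = 0.052472 + 0.006921 = 0.059393
P80 = (1/0.059393)² = 16.8370² = 283.48 µm

P80 = 283.5 µm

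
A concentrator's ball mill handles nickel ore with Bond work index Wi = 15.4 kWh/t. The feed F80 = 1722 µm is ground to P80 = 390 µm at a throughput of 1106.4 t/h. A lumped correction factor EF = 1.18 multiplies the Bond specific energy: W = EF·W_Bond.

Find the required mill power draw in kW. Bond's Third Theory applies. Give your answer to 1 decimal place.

Bond:  W = 10 Wi (1/√P − 1/√F)
W = 10·15.4·(1/√390 − 1/√1722) = 10·15.4·(0.026539) = 4.0870 kWh/t
Apply correction: 4.0870 × 1.18 = 4.8226 kWh/t
P = W·T = 4.8226·1106.4 = 5335.8 kW

P = 5335.8 kW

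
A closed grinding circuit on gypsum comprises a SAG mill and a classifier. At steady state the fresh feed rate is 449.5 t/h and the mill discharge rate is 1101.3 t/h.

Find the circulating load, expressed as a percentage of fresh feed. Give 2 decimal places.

Steady state: M = F + R.
R = M − F = 1101.3 − 449.5 = 651.8 t/h
CL = 100·R/F = 100·651.8/449.5 = 145.01 %

CL = 145.01 %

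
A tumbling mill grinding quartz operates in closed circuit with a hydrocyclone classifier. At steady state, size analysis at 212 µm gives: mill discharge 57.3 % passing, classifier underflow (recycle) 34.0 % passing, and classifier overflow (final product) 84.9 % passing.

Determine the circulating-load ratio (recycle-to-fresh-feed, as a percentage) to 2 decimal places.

CL = 118.45 %

Classifier node, passing 212 µm:
r = (o − d)/(d − u)
r = (84.9 − 57.3)/(57.3 − 34.0) = 27.6/23.3 = 1.1845
CL = 100·r = 118.45 %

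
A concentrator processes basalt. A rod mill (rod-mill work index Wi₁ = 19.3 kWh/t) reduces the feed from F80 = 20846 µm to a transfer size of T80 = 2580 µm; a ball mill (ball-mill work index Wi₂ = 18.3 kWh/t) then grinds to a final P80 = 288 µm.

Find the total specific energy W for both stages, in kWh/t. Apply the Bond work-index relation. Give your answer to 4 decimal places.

W = 9.6435 kWh/t

W = 10 Wi (1/√P80 − 1/√F80)  [Bond]
Stage 1 (20846→2580 µm, Wi₁=19.3): W₁ = 10·19.3·(0.019687 − 0.006926) = 2.4629 kWh/t
Stage 2 (2580→288 µm, Wi₂=18.3): W₂ = 10·18.3·(0.058926 − 0.019687) = 7.1806 kWh/t
W = W₁ + W₂ = 2.4629 + 7.1806 = 9.6435 kWh/t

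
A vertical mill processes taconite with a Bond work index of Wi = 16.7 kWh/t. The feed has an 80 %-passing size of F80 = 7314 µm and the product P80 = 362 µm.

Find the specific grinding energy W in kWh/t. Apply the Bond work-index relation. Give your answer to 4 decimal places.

W = 10 Wi (1/√P80 − 1/√F80)  [Bond]
1/√362 = 0.052559;  1/√7314 = 0.011693
W = 10·16.7·(0.052559 − 0.011693) = 6.8246 kWh/t

W = 6.8246 kWh/t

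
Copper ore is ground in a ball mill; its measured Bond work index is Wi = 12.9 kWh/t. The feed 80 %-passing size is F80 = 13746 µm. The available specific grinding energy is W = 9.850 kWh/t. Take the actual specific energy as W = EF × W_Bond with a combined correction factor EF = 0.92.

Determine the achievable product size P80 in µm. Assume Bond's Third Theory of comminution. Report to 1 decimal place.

P80 = 119.4 µm

W = 10 Wi (1/√P80 − 1/√F80)  [Bond]
W_Bond = W / EF = 9.850 / 0.92 = 10.7065 kWh/t
1/√P80 = 1/√F80 + W_Bond/(10·Wi)
  = 10.7065/(10·12.9) + 1/√13746 = 0.082996 + 0.008529 = 0.091526
P80 = (1/0.091526)² = 10.9259² = 119.38 µm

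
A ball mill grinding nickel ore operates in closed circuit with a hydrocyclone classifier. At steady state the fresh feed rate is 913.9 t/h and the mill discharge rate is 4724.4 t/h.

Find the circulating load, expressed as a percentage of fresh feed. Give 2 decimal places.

CL = 416.95 %

M = F + R at steady state, so:
R = M − F = 4724.4 − 913.9 = 3810.5 t/h
CL = 100·R/F = 100·3810.5/913.9 = 416.95 %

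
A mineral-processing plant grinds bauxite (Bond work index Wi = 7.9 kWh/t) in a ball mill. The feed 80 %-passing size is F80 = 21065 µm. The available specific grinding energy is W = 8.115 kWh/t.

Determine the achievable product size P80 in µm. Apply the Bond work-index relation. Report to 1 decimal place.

P80 = 83.2 µm

W = 10 Wi (1/√P80 − 1/√F80)  [Bond]
1/√P80 = 1/√F80 + W/(10·Wi)
  = 8.1150/(10·7.9) + 1/√21065 = 0.102722 + 0.006890 = 0.109612
P80 = (1/0.109612)² = 9.1231² = 83.23 µm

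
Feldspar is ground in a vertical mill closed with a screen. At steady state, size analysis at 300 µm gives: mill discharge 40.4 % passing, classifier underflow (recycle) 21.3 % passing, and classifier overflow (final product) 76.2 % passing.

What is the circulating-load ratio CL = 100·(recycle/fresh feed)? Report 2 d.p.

CL = 187.43 %

Balance %-passing 300 µm (r = R/F):
(1+r)·d = r·u + o ⇒ r = (o−d)/(d−u)
r = (76.2 − 40.4)/(40.4 − 21.3) = 35.8/19.1 = 1.8743
CL = 100·r = 187.43 %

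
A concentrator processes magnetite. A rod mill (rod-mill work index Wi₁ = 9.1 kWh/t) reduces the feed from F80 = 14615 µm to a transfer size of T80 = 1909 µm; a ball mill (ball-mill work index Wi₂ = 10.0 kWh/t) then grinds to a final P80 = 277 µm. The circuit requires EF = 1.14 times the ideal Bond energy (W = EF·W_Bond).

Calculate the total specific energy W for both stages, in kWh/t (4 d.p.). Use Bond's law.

W = 10·Wi·[P80^(−½) − F80^(−½)]
Stage 1 (14615→1909 µm, Wi₁=9.1): W₁ = 10·9.1·(0.022887 − 0.008272) = 1.3300 kWh/t
Stage 2 (1909→277 µm, Wi₂=10.0): W₂ = 10·10.0·(0.060084 − 0.022887) = 3.7197 kWh/t
W = W₁ + W₂ = 1.3300 + 3.7197 = 5.0497 kWh/t
With EF = 1.14: W = 5.0497·1.14 = 5.7567 kWh/t

W = 5.7567 kWh/t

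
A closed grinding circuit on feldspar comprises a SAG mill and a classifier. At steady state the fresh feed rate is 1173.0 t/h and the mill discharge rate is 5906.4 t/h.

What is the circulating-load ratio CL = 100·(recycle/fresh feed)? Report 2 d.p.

Discharge = new feed + return, hence
R = M − F = 5906.4 − 1173.0 = 4733.4 t/h
CL = 100·R/F = 100·4733.4/1173.0 = 403.53 %

CL = 403.53 %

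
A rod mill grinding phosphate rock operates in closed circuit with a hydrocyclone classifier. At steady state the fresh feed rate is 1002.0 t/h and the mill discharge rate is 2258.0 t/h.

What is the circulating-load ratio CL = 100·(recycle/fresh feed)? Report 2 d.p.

M = F + R at steady state, so:
R = M − F = 2258.0 − 1002.0 = 1256.0 t/h
CL = 100·R/F = 100·1256.0/1002.0 = 125.35 %

CL = 125.35 %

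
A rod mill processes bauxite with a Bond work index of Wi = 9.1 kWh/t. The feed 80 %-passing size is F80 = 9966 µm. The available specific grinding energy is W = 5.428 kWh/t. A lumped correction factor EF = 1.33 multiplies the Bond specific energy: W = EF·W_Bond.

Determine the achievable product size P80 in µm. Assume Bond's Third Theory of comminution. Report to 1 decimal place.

Bond:  W = 10 Wi (1/√P − 1/√F)
W_Bond = W / EF = 5.428 / 1.33 = 4.0812 kWh/t
⇒ 1/√P80 = W_Bond/(10 Wi) + 1/√F80
  = 4.0812/(10·9.1) + 1/√9966 = 0.044848 + 0.010017 = 0.054865
P80 = (1/0.054865)² = 18.2264² = 332.20 µm

P80 = 332.2 µm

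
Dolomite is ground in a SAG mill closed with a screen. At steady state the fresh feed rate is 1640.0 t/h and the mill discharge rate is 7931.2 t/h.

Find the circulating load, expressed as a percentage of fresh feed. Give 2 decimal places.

Mill node: discharge = fresh + recycle.
R = M − F = 7931.2 − 1640.0 = 6291.2 t/h
CL = 100·R/F = 100·6291.2/1640.0 = 383.61 %

CL = 383.61 %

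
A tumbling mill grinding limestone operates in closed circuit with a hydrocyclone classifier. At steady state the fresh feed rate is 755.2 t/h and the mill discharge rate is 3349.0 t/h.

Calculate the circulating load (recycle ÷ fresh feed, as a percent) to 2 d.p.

CL = 343.46 %

M = F + R at steady state, so:
R = M − F = 3349.0 − 755.2 = 2593.8 t/h
CL = 100·R/F = 100·2593.8/755.2 = 343.46 %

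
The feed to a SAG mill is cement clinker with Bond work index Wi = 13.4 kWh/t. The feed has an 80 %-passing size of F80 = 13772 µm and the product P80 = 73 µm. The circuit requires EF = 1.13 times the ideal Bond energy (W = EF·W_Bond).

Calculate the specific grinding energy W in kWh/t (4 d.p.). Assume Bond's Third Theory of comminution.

W = 16.4321 kWh/t

W_Bond = 10·Wi·(1/√P₈₀ − 1/√F₈₀)
1/√73 = 0.117041;  1/√13772 = 0.008521
W = 10·13.4·(0.117041 − 0.008521) = 14.5417 kWh/t
With EF = 1.13: W = 14.5417·1.13 = 16.4321 kWh/t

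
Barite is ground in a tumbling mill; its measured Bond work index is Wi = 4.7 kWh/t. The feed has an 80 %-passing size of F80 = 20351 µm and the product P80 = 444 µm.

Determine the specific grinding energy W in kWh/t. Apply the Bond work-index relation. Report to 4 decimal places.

W = 1.9011 kWh/t

W = 10·Wi·[P80^(−½) − F80^(−½)]
1/√444 = 0.047458;  1/√20351 = 0.007010
W = 10·4.7·(0.047458 − 0.007010) = 1.9011 kWh/t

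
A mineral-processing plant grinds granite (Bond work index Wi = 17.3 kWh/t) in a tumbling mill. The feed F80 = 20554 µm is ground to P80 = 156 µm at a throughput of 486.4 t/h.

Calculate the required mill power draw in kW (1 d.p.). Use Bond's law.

W = 10 Wi / √P80 − 10 Wi / √F80
W = 10·17.3·(1/√156 − 1/√20554) = 10·17.3·(0.073089) = 12.6444 kWh/t
Power = W × throughput = 12.6444 kWh/t × 486.4 t/h = 6150.2 kW

P = 6150.2 kW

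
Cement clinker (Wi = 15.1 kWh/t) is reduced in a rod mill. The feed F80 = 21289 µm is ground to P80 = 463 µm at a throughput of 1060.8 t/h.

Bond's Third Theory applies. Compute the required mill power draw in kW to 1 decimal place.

P = 6346.4 kW

W = 10 Wi (1/√P80 − 1/√F80)  [Bond]
W = 10·15.1·(1/√463 − 1/√21289) = 10·15.1·(0.039620) = 5.9827 kWh/t
Mill draw = 5.9827 × 1060.8 = 6346.4 kW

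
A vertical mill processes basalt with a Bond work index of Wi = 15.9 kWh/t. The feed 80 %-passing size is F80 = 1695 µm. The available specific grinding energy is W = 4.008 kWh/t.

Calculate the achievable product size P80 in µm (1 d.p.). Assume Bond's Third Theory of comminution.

P80 = 408.2 µm

Bond: W = 10·Wi·(1/√P80 − 1/√F80)
⇒ 1/√P80 = W/(10 Wi) + 1/√F80
  = 4.0080/(10·15.9) + 1/√1695 = 0.025208 + 0.024289 = 0.049497
P80 = (1/0.049497)² = 20.2033² = 408.17 µm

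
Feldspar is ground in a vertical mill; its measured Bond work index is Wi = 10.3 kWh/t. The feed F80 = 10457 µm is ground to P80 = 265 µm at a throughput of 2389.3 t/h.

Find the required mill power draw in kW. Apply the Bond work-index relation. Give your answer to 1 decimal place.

W = 10·Wi·[P80^(−½) − F80^(−½)]
W = 10·10.3·(1/√265 − 1/√10457) = 10·10.3·(0.051650) = 5.3200 kWh/t
Mill draw = 5.3200 × 2389.3 = 12711.1 kW

P = 12711.1 kW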